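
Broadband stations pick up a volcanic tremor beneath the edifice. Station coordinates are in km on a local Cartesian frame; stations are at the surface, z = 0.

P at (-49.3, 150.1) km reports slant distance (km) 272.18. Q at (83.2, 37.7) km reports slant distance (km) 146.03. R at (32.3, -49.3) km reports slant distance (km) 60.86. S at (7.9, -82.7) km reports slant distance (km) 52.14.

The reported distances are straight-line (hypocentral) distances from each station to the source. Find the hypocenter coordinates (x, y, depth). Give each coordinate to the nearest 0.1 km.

Each station gives a sphere (x−x_i)² + (y−y_i)² + z² = d_i² (stations at z=0).
Subtracting the P sphere from Q and R: z² cancels, leaving linear equations in x and y:
265.0 x − 224.8 y = 36140.22
163.2 x − 398.8 y = 48891.29
Solving: x ≈ 49.597, y ≈ -102.299 km (keep extra digits for the depth step; rounded: 49.6, -102.3).
Then from the P sphere: z² = 272.18² − (x + 49.3)² − (y − 150.1)² with x = 49.597, y = -102.299, so z ≈ 24.415 ≈ 24.4 km.

x ≈ 49.6 km, y ≈ -102.3 km, depth ≈ 24.4 km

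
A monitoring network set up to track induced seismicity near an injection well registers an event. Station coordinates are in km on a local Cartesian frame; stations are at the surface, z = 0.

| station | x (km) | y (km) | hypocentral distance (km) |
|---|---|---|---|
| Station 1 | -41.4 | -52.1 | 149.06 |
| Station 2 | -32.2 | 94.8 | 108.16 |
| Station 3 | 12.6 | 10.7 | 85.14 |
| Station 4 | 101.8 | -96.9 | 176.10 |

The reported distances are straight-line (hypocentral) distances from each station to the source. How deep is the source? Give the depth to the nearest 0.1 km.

depth ≈ 69.3 km

Each station gives a sphere (x−x_i)² + (y−y_i)² + z² = d_i² (stations at z=0).
Subtracting the Station 1 sphere from Station 2 and Station 3: z² cancels, leaving linear equations in x and y:
18.4 x + 293.8 y = 16115.81
108.0 x + 125.6 y = 10814.94
Solving: x ≈ 39.202, y ≈ 52.398 km (keep extra digits for the depth step; rounded: 39.2, 52.4).
Then from the Station 1 sphere: z² = 149.06² − (x + 41.4)² − (y + 52.1)² with x = 39.202, y = 52.398, so z ≈ 69.299 ≈ 69.3 km.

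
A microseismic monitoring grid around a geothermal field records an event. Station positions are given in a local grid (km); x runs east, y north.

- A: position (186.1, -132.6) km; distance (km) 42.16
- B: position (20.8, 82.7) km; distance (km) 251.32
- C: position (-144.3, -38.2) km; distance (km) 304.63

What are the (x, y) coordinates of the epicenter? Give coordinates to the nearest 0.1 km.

(144.1, -136.3)

Circle about each station: (x − 186.1)² + (y + 132.6)² = 42.16²; (x − 20.8)² + (y − 82.7)² = 251.32²; (x + 144.3)² + (y + 38.2)² = 304.63².
Subtracting the A equation from the B and C equations removes the quadratic terms:
-330.6 x + 430.6 y = -106328.32
-660.8 x + 188.8 y = -120956.21
Solving the 2×2 system: x ≈ 144.1, y ≈ -136.3 km.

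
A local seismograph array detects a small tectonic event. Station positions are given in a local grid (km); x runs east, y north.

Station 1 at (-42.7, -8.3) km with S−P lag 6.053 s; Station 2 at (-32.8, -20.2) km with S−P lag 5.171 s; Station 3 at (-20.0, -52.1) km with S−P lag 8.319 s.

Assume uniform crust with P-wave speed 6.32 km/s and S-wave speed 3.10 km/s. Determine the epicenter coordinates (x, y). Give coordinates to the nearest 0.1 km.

(-6.2, -3.4)

Distance from S−P lag: d = Δt · v_P v_S / (v_P − v_S) = Δt · (6.32·3.10)/(6.32−3.10) ≈ 6.0845·Δt.
So d_Station 1 = 36.83, d_Station 2 = 31.46, d_Station 3 = 50.62 km.
Circle about each station: (x + 42.7)² + (y + 8.3)² = 36.83²; (x + 32.8)² + (y + 20.2)² = 31.46²; (x + 20.0)² + (y + 52.1)² = 50.62².
Subtracting the Station 1 equation from the Station 2 and Station 3 equations removes the quadratic terms:
19.8 x − 23.8 y = -41.58
45.4 x − 87.6 y = 16.29
Solving the 2×2 system: x ≈ -6.2, y ≈ -3.4 km.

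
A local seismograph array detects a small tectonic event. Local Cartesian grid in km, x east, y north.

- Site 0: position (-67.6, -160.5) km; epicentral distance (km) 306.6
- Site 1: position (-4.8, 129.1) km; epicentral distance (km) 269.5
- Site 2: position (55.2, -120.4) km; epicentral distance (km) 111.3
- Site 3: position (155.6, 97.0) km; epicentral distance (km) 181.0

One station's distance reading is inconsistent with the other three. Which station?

Solve using three stations at a time. Using Site 1, Site 2, Site 3 (subtract circle equations pairwise → linear system) gives (x, y) ≈ (160.3, -83.9).
Distances from that point to each station vs reported:
  Site 0: calculated 240.4 vs reported 306.6 → residual 66.2 km
  Site 1: calculated 269.5 vs reported 269.5 → residual 0.0 km
  Site 2: calculated 111.2 vs reported 111.3 → residual 0.1 km
  Site 3: calculated 181.0 vs reported 181.0 → residual 0.0 km
Site 1, Site 2, Site 3 are mutually consistent (residuals ≈ 0); Site 0 is off by 66.2 km.

Site 0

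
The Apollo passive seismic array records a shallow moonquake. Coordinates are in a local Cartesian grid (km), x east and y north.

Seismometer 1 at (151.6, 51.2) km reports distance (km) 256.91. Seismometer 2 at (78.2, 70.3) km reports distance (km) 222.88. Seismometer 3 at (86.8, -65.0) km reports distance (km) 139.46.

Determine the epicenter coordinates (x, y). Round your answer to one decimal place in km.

Circle about each station: (x − 151.6)² + (y − 51.2)² = 256.91²; (x − 78.2)² + (y − 70.3)² = 222.88²; (x − 86.8)² + (y + 65.0)² = 139.46².
Subtracting the Seismometer 1 equation from the Seismometer 2 and Seismometer 3 equations removes the quadratic terms:
-146.8 x + 38.2 y = 1780.58
-129.6 x − 232.4 y = 32708.90
Solving the 2×2 system: x ≈ -42.6, y ≈ -117.0 km.
Check against Seismometer 1 (with the unrounded x, y): √((x − 151.6)²+(y − 51.2)²) = 256.90 ≈ 256.91 km. ✓

x ≈ -42.6 km, y ≈ -117.0 km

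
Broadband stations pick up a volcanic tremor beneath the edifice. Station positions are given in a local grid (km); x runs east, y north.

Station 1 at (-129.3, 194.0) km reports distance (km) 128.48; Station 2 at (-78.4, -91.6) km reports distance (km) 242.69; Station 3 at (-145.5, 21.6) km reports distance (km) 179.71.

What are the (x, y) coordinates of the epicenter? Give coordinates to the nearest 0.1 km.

Circle about each station: (x + 129.3)² + (y − 194.0)² = 128.48²; (x + 78.4)² + (y + 91.6)² = 242.69²; (x + 145.5)² + (y − 21.6)² = 179.71².
Subtracting the Station 1 equation from the Station 2 and Station 3 equations removes the quadratic terms:
101.8 x − 571.2 y = -82208.70
-32.4 x − 344.8 y = -48506.25
Solving the 2×2 system: x ≈ -11.9, y ≈ 141.8 km.
Check against Station 1 (with the unrounded x, y): √((x + 129.3)²+(y − 194.0)²) = 128.47 ≈ 128.48 km. ✓

-11.9 km east, 141.8 km north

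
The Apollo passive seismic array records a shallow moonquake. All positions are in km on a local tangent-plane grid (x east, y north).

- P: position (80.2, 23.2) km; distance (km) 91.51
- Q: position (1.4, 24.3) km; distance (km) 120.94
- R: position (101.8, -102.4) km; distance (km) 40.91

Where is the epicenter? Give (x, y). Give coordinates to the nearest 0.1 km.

Circle about each station: (x − 80.2)² + (y − 23.2)² = 91.51²; (x − 1.4)² + (y − 24.3)² = 120.94²; (x − 101.8)² + (y + 102.4)² = 40.91².
Subtracting pairs of circle equations eliminates x²+y² and gives linear equations (the radical axes):
-157.6 x + 2.2 y = -12630.23
43.2 x − 251.2 y = 20579.17
Solving the 2×2 system: x ≈ 79.2, y ≈ -68.3 km.

79.2 km east, -68.3 km north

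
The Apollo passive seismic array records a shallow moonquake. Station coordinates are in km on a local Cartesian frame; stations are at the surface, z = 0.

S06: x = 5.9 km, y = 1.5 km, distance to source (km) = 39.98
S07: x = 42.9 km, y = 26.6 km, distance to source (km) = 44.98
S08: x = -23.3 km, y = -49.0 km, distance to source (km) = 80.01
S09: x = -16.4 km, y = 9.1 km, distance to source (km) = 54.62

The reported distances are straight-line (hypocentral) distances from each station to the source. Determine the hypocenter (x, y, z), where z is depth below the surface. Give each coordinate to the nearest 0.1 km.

Each station gives a sphere (x−x_i)² + (y−y_i)² + z² = d_i² (stations at z=0).
Subtracting the S06 sphere from S07 and S08: z² cancels, leaving linear equations in x and y:
74.0 x + 50.2 y = 2086.11
-58.4 x − 101.0 y = -1896.37
Solving: x ≈ 25.427, y ≈ 4.073 km (keep extra digits for the depth step; rounded: 25.4, 4.1).
Then from the S06 sphere: z² = 39.98² − (x − 5.9)² − (y − 1.5)² with x = 25.427, y = 4.073, so z ≈ 34.792 ≈ 34.8 km.

x ≈ 25.4 km, y ≈ 4.1 km, depth ≈ 34.8 km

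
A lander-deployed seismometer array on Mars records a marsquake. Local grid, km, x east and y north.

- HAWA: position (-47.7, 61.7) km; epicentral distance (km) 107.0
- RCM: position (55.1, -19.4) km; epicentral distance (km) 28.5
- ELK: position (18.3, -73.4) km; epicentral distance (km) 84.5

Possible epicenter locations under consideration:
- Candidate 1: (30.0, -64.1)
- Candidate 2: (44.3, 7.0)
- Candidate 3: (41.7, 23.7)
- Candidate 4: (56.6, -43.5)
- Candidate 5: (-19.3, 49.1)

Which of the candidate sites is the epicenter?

For each candidate, compare |candidate − station| to the reported distance:
Candidate 1: residuals HAWA 40.9, RCM 22.8, ELK 69.6 → max 69.6 km
Candidate 2: residuals HAWA 0.0, RCM 0.0, ELK 0.0 → max 0.0 km
Candidate 3: residuals HAWA 9.9, RCM 16.6, ELK 15.4 → max 16.6 km
Candidate 4: residuals HAWA 41.1, RCM 4.4, ELK 35.9 → max 41.1 km
Candidate 5: residuals HAWA 75.9, RCM 72.6, ELK 43.6 → max 75.9 km
Only Candidate 2 has all residuals ≈ 0.

Candidate 2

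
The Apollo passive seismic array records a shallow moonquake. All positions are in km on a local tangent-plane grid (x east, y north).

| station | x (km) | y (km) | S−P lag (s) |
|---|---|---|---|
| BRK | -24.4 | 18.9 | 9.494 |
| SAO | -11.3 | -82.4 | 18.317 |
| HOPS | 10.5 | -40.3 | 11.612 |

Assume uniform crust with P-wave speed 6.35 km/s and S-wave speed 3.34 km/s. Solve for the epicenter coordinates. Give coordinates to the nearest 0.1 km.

Distance from S−P lag: d = Δt · v_P v_S / (v_P − v_S) = Δt · (6.35·3.34)/(6.35−3.34) ≈ 7.0462·Δt.
So d_BRK = 66.90, d_SAO = 129.06, d_HOPS = 81.82 km.
Circle about each station: (x + 24.4)² + (y − 18.9)² = 66.90²; (x + 11.3)² + (y + 82.4)² = 129.06²; (x − 10.5)² + (y + 40.3)² = 81.82².
Subtracting pairs of circle equations eliminates x²+y² and gives linear equations (the radical axes):
26.2 x − 202.6 y = -6215.99
69.8 x − 118.4 y = -1437.13
Solving the 2×2 system: x ≈ 40.3, y ≈ 35.9 km.

(40.3, 35.9)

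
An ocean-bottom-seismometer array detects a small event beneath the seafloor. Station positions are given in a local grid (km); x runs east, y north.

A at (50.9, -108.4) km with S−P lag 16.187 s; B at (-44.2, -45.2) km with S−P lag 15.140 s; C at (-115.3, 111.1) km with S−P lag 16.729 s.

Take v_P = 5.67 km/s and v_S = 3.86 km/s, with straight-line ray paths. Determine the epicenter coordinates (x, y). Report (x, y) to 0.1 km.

Distance from S−P lag: d = Δt · v_P v_S / (v_P − v_S) = Δt · (5.67·3.86)/(5.67−3.86) ≈ 12.0918·Δt.
So d_A = 195.73, d_B = 183.07, d_C = 202.28 km.
Circle about each station: (x − 50.9)² + (y + 108.4)² = 195.73²; (x + 44.2)² + (y + 45.2)² = 183.07²; (x + 115.3)² + (y − 111.1)² = 202.28².
Subtracting pairs of circle equations eliminates x²+y² and gives linear equations (the radical axes):
-190.2 x + 126.4 y = -5549.08
-332.4 x + 439.0 y = 8688.96
Solving the 2×2 system: x ≈ 85.2, y ≈ 84.3 km.

(85.2, 84.3)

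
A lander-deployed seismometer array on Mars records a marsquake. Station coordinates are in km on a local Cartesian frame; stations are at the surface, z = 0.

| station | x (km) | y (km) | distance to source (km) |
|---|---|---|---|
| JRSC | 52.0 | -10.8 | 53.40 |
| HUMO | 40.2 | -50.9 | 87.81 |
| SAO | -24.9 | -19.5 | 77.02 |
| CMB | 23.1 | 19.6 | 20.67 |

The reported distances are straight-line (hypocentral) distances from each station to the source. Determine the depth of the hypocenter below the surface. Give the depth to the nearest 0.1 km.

Each station gives a sphere (x−x_i)² + (y−y_i)² + z² = d_i² (stations at z=0).
Subtracting the JRSC sphere from HUMO and SAO: z² cancels, leaving linear equations in x and y:
-23.6 x − 80.2 y = -3472.83
-153.8 x − 17.4 y = -4900.90
Solving: x ≈ 27.895, y ≈ 35.094 km (keep extra digits for the depth step; rounded: 27.9, 35.1).
Then from the JRSC sphere: z² = 53.40² − (x − 52.0)² − (y + 10.8)² with x = 27.895, y = 35.094, so z ≈ 12.816 ≈ 12.8 km.

depth ≈ 12.8 km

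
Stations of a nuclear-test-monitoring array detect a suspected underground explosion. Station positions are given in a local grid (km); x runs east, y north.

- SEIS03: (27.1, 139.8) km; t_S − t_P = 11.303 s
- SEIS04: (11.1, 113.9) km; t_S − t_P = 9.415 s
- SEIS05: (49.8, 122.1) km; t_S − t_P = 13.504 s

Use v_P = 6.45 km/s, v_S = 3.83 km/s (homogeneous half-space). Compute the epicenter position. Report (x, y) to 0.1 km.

Distance from S−P lag: d = Δt · v_P v_S / (v_P − v_S) = Δt · (6.45·3.83)/(6.45−3.83) ≈ 9.4288·Δt.
So d_SEIS03 = 106.57, d_SEIS04 = 88.77, d_SEIS05 = 127.33 km.
Circle about each station: (x − 27.1)² + (y − 139.8)² = 106.57²; (x − 11.1)² + (y − 113.9)² = 88.77²; (x − 49.8)² + (y − 122.1)² = 127.33².
Subtracting pairs of circle equations eliminates x²+y² and gives linear equations (the radical axes):
-32.0 x − 51.8 y = -3704.98
45.4 x − 35.4 y = -7745.76
Solving the 2×2 system: x ≈ -77.5, y ≈ 119.4 km.
Check against SEIS03 (with the unrounded x, y): √((x − 27.1)²+(y − 139.8)²) = 106.58 ≈ 106.57 km. ✓

(-77.5, 119.4)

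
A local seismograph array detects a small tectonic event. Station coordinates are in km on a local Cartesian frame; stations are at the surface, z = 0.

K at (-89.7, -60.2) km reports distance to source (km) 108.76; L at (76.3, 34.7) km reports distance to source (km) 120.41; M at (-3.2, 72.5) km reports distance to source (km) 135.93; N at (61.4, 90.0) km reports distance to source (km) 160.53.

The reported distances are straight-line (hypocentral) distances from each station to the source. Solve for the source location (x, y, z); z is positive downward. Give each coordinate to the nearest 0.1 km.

x ≈ 9.7 km, y ≈ -55.5 km, depth ≈ 43.9 km

Each station gives a sphere (x−x_i)² + (y−y_i)² + z² = d_i² (stations at z=0).
Subtracting the K sphere from L and M: z² cancels, leaving linear equations in x and y:
332.0 x + 189.8 y = -7314.18
173.0 x + 265.4 y = -13051.87
Solving: x ≈ 9.698, y ≈ -55.499 km (keep extra digits for the depth step; rounded: 9.7, -55.5).
Then from the K sphere: z² = 108.76² − (x + 89.7)² − (y + 60.2)² with x = 9.698, y = -55.499, so z ≈ 43.894 ≈ 43.9 km.
Check against N (with the unrounded solution): distance 160.53 ≈ 160.53 km. ✓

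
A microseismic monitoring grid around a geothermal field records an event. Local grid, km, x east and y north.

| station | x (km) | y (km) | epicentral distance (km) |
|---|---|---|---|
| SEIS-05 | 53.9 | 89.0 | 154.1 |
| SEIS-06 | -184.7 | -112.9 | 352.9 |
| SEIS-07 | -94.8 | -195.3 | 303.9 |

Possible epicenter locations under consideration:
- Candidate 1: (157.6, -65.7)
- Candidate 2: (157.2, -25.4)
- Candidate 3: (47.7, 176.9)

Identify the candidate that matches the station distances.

Candidate 2

For each candidate, compare |candidate − station| to the reported distance:
Candidate 1: residuals SEIS-05 32.1, SEIS-06 7.4, SEIS-07 20.2 → max 32.1 km
Candidate 2: residuals SEIS-05 0.0, SEIS-06 0.0, SEIS-07 0.0 → max 0.0 km
Candidate 3: residuals SEIS-05 66.0, SEIS-06 18.6, SEIS-07 94.6 → max 94.6 km
Only Candidate 2 has all residuals ≈ 0.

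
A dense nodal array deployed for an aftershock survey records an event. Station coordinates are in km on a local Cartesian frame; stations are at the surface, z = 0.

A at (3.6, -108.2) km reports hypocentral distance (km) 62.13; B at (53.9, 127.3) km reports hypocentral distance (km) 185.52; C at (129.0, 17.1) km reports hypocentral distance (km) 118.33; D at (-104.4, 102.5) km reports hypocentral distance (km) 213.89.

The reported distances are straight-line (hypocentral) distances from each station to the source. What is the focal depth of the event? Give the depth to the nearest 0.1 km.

z ≈ 10.5 km

Each station gives a sphere (x−x_i)² + (y−y_i)² + z² = d_i² (stations at z=0).
Subtracting the A sphere from B and C: z² cancels, leaving linear equations in x and y:
100.6 x + 471.0 y = -23167.23
250.8 x + 250.6 y = -4928.64
Solving: x ≈ 37.499, y ≈ -57.197 km (keep extra digits for the depth step; rounded: 37.5, -57.2).
Then from the A sphere: z² = 62.13² − (x − 3.6)² − (y + 108.2)² with x = 37.499, y = -57.197, so z ≈ 10.473 ≈ 10.5 km.
Check against D (with the unrounded solution): distance 213.89 ≈ 213.89 km. ✓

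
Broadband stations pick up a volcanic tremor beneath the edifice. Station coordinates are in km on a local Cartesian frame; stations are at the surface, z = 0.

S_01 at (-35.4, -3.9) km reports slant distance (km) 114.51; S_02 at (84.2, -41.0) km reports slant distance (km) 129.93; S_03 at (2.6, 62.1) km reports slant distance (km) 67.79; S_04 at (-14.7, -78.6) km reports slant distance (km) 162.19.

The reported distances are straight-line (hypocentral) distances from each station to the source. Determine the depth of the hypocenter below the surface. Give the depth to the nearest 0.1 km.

Each station gives a sphere (x−x_i)² + (y−y_i)² + z² = d_i² (stations at z=0).
Subtracting the S_01 sphere from S_02 and S_03: z² cancels, leaving linear equations in x and y:
239.2 x − 74.2 y = 3733.01
76.0 x + 132.0 y = 11111.86
Solving: x ≈ 35.397, y ≈ 63.801 km (keep extra digits for the depth step; rounded: 35.4, 63.8).
Then from the S_01 sphere: z² = 114.51² − (x + 35.4)² − (y + 3.9)² with x = 35.397, y = 63.801, so z ≈ 59.303 ≈ 59.3 km.
Check against S_04 (with the unrounded solution): distance 162.19 ≈ 162.19 km. ✓

59.3 km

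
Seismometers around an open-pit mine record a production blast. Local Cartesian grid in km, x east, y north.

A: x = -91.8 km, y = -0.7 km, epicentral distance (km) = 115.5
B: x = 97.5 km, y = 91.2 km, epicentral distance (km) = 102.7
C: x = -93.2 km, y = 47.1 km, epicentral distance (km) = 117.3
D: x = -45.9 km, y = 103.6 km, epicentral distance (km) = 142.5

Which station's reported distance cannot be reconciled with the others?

Solve using three stations at a time. Using A, B, C (subtract circle equations pairwise → linear system) gives (x, y) ≈ (21.4, 22.2).
Distances from that point to each station vs reported:
  A: calculated 115.5 vs reported 115.5 → residual 0.0 km
  B: calculated 102.7 vs reported 102.7 → residual 0.0 km
  C: calculated 117.3 vs reported 117.3 → residual 0.0 km
  D: calculated 105.7 vs reported 142.5 → residual 36.8 km
A, B, C are mutually consistent (residuals ≈ 0); D is off by 36.8 km.

D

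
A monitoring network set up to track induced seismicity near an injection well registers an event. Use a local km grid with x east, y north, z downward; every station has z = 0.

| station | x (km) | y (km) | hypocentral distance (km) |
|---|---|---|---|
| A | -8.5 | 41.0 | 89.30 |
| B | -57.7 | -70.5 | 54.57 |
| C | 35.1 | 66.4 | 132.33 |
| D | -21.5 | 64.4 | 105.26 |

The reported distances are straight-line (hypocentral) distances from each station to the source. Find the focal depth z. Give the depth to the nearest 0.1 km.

z ≈ 36.2 km

Each station gives a sphere (x−x_i)² + (y−y_i)² + z² = d_i² (stations at z=0).
Subtracting the A sphere from B and C: z² cancels, leaving linear equations in x and y:
-98.4 x − 223.0 y = 11542.90
87.2 x + 50.8 y = -5649.02
Solving: x ≈ -46.609, y ≈ -31.195 km (keep extra digits for the depth step; rounded: -46.6, -31.2).
Then from the A sphere: z² = 89.30² − (x + 8.5)² − (y − 41.0)² with x = -46.609, y = -31.195, so z ≈ 36.195 ≈ 36.2 km.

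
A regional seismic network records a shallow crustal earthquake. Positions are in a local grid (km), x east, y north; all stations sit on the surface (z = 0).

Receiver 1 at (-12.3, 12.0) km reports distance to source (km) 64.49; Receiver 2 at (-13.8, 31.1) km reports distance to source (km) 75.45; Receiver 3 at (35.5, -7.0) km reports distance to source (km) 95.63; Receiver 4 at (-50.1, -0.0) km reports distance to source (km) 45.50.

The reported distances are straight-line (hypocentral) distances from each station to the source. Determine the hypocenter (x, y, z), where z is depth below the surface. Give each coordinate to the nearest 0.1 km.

Each station gives a sphere (x−x_i)² + (y−y_i)² + z² = d_i² (stations at z=0).
Subtracting the Receiver 1 sphere from Receiver 2 and Receiver 3: z² cancels, leaving linear equations in x and y:
-3.0 x + 38.2 y = -671.38
95.6 x − 38.0 y = -3972.18
Solving: x ≈ -50.100, y ≈ -21.510 km (keep extra digits for the depth step; rounded: -50.1, -21.5).
Then from the Receiver 1 sphere: z² = 64.49² − (x + 12.3)² − (y − 12.0)² with x = -50.100, y = -21.510, so z ≈ 40.090 ≈ 40.1 km.

x ≈ -50.1 km, y ≈ -21.5 km, depth ≈ 40.1 km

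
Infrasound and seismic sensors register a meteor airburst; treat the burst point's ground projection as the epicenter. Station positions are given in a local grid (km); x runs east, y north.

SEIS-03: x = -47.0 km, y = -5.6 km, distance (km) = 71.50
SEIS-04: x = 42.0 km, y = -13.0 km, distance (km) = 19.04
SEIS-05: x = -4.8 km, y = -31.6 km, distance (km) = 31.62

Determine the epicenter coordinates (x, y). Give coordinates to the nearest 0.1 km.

Circle about each station: (x + 47.0)² + (y + 5.6)² = 71.50²; (x − 42.0)² + (y + 13.0)² = 19.04²; (x + 4.8)² + (y + 31.6)² = 31.62².
Subtracting pairs of circle equations eliminates x²+y² and gives linear equations (the radical axes):
178.0 x − 14.8 y = 4442.37
84.4 x − 52.0 y = 2893.67
Solving the 2×2 system: x ≈ 23.5, y ≈ -17.5 km.
Check against SEIS-03 (with the unrounded x, y): √((x + 47.0)²+(y + 5.6)²) = 71.50 ≈ 71.50 km. ✓

23.5 km east, -17.5 km north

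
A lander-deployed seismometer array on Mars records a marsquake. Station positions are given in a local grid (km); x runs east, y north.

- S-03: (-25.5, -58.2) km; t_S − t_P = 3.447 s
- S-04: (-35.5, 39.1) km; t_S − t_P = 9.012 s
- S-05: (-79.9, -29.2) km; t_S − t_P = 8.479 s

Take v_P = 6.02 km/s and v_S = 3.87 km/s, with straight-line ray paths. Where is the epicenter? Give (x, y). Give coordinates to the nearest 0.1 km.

x ≈ 10.2 km, y ≈ -47.2 km

Distance from S−P lag: d = Δt · v_P v_S / (v_P − v_S) = Δt · (6.02·3.87)/(6.02−3.87) ≈ 10.8360·Δt.
So d_S-03 = 37.35, d_S-04 = 97.65, d_S-05 = 91.88 km.
Circle about each station: (x + 25.5)² + (y + 58.2)² = 37.35²; (x + 35.5)² + (y − 39.1)² = 97.65²; (x + 79.9)² + (y + 29.2)² = 91.88².
Subtracting the S-03 equation from the S-04 and S-05 equations removes the quadratic terms:
-20.0 x + 194.6 y = -9388.93
-108.8 x + 58.0 y = -3847.75
Solving the 2×2 system: x ≈ 10.2, y ≈ -47.2 km.
Check against S-03 (with the unrounded x, y): √((x + 25.5)²+(y + 58.2)²) = 37.36 ≈ 37.35 km. ✓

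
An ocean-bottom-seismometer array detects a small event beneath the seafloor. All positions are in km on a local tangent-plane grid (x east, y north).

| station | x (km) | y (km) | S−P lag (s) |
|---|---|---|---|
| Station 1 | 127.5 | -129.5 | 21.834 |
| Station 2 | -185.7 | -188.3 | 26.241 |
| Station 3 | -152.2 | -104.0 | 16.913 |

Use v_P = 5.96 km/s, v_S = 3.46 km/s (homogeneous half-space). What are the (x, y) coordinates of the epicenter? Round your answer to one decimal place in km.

(-28.5, -39.5)

Distance from S−P lag: d = Δt · v_P v_S / (v_P − v_S) = Δt · (5.96·3.46)/(5.96−3.46) ≈ 8.2486·Δt.
So d_Station 1 = 180.10, d_Station 2 = 216.45, d_Station 3 = 139.51 km.
Circle about each station: (x − 127.5)² + (y + 129.5)² = 180.10²; (x + 185.7)² + (y + 188.3)² = 216.45²; (x + 152.2)² + (y + 104.0)² = 139.51².
Subtracting the Station 1 equation from the Station 2 and Station 3 equations removes the quadratic terms:
-626.4 x − 117.6 y = 22500.29
-559.4 x + 51.0 y = 13927.31
Solving the 2×2 system: x ≈ -28.5, y ≈ -39.5 km.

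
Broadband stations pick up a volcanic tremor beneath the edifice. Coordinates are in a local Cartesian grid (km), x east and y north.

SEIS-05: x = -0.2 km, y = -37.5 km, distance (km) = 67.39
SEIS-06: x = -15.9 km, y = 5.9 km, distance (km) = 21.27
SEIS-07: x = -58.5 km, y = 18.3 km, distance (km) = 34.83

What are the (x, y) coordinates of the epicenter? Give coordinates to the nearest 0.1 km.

Circle about each station: (x + 0.2)² + (y + 37.5)² = 67.39²; (x + 15.9)² + (y − 5.9)² = 21.27²; (x + 58.5)² + (y − 18.3)² = 34.83².
Subtracting pairs of circle equations eliminates x²+y² and gives linear equations (the radical axes):
-31.4 x + 86.8 y = 2970.33
-116.6 x + 111.6 y = 5679.13
Solving the 2×2 system: x ≈ -24.4, y ≈ 25.4 km.
Check against SEIS-05 (with the unrounded x, y): √((x + 0.2)²+(y + 37.5)²) = 67.39 ≈ 67.39 km. ✓

x ≈ -24.4 km, y ≈ 25.4 km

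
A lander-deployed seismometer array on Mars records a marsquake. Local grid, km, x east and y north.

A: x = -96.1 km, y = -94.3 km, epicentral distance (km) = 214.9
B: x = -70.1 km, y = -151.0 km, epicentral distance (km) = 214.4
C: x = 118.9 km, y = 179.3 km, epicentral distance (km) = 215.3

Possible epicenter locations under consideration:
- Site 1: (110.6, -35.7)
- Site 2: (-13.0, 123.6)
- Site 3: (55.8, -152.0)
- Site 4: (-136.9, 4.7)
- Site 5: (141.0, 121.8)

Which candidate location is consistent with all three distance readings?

Site 1

For each candidate, compare |candidate − station| to the reported distance:
Site 1: residuals A 0.1, B 0.0, C 0.1 → max 0.1 km
Site 2: residuals A 18.3, B 66.1, C 72.1 → max 72.1 km
Site 3: residuals A 52.4, B 88.5, C 122.0 → max 122.0 km
Site 4: residuals A 107.8, B 45.0, C 94.4 → max 107.8 km
Site 5: residuals A 105.9, B 130.5, C 153.7 → max 153.7 km
Only Site 1 has all residuals ≈ 0.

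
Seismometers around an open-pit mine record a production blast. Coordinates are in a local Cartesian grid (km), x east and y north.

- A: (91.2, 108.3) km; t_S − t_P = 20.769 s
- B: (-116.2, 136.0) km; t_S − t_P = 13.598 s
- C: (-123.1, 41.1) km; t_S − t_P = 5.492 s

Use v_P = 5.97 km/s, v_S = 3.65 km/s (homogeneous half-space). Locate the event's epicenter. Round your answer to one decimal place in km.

Distance from S−P lag: d = Δt · v_P v_S / (v_P − v_S) = Δt · (5.97·3.65)/(5.97−3.65) ≈ 9.3925·Δt.
So d_A = 195.07, d_B = 127.72, d_C = 51.58 km.
Circle about each station: (x − 91.2)² + (y − 108.3)² = 195.07²; (x + 116.2)² + (y − 136.0)² = 127.72²; (x + 123.1)² + (y − 41.1)² = 51.58².
Subtracting the A equation from the B and C equations removes the quadratic terms:
-414.8 x + 55.4 y = 33692.02
-428.6 x − 134.4 y = 32188.30
Solving the 2×2 system: x ≈ -79.4, y ≈ 13.7 km.

(-79.4, 13.7)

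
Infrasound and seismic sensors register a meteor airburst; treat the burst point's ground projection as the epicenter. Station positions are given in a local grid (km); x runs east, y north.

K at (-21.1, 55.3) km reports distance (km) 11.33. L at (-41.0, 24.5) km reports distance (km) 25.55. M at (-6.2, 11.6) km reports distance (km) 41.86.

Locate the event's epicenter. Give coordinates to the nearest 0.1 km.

(-28.7, 46.9)

Circle about each station: (x + 21.1)² + (y − 55.3)² = 11.33²; (x + 41.0)² + (y − 24.5)² = 25.55²; (x + 6.2)² + (y − 11.6)² = 41.86².
Subtracting the K equation from the L and M equations removes the quadratic terms:
-39.8 x − 61.6 y = -1746.48
29.8 x − 87.4 y = -4954.19
Solving the 2×2 system: x ≈ -28.7, y ≈ 46.9 km.
Check against K (with the unrounded x, y): √((x + 21.1)²+(y − 55.3)²) = 11.33 ≈ 11.33 km. ✓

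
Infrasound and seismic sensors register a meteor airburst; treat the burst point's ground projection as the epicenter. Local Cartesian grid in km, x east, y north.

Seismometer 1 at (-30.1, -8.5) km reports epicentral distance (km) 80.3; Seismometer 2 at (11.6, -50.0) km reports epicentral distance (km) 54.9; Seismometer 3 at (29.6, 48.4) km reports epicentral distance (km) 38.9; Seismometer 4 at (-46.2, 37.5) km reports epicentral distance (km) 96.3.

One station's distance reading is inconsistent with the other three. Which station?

Seismometer 2

Solve using three stations at a time. Using Seismometer 1, Seismometer 3, Seismometer 4 (subtract circle equations pairwise → linear system) gives (x, y) ≈ (47.1, 13.6).
Distances from that point to each station vs reported:
  Seismometer 1: calculated 80.3 vs reported 80.3 → residual 0.0 km
  Seismometer 2: calculated 72.9 vs reported 54.9 → residual 18.0 km
  Seismometer 3: calculated 38.9 vs reported 38.9 → residual 0.0 km
  Seismometer 4: calculated 96.3 vs reported 96.3 → residual 0.0 km
Seismometer 1, Seismometer 3, Seismometer 4 are mutually consistent (residuals ≈ 0); Seismometer 2 is off by 18.0 km.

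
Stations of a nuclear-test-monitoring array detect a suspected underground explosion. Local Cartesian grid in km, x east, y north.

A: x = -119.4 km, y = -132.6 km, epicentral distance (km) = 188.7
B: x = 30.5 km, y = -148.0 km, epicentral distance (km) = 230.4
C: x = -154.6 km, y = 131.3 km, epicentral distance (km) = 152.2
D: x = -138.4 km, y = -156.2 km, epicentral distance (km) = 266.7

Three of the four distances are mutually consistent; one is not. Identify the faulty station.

A

Solve using three stations at a time. Using B, C, D (subtract circle equations pairwise → linear system) gives (x, y) ≈ (-11.7, 78.6).
Distances from that point to each station vs reported:
  A: calculated 237.0 vs reported 188.7 → residual 48.3 km
  B: calculated 230.5 vs reported 230.4 → residual 0.1 km
  C: calculated 152.3 vs reported 152.2 → residual 0.1 km
  D: calculated 266.8 vs reported 266.7 → residual 0.1 km
B, C, D are mutually consistent (residuals ≈ 0); A is off by 48.3 km.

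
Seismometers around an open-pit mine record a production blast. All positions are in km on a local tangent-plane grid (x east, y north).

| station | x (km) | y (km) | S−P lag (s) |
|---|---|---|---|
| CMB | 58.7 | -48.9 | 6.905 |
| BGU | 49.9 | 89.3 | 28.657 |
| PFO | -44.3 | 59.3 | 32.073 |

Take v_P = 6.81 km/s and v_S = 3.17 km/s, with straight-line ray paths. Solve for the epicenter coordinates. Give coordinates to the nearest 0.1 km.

Distance from S−P lag: d = Δt · v_P v_S / (v_P − v_S) = Δt · (6.81·3.17)/(6.81−3.17) ≈ 5.9307·Δt.
So d_CMB = 40.95, d_BGU = 169.96, d_PFO = 190.21 km.
Circle about each station: (x − 58.7)² + (y + 48.9)² = 40.95²; (x − 49.9)² + (y − 89.3)² = 169.96²; (x + 44.3)² + (y − 59.3)² = 190.21².
Subtracting pairs of circle equations eliminates x²+y² and gives linear equations (the radical axes):
-17.6 x + 276.4 y = -22581.90
-206.0 x + 216.4 y = -34860.86
Solving the 2×2 system: x ≈ 89.4, y ≈ -76.0 km.
Check against CMB (with the unrounded x, y): √((x − 58.7)²+(y + 48.9)²) = 40.94 ≈ 40.95 km. ✓

89.4 km east, -76.0 km north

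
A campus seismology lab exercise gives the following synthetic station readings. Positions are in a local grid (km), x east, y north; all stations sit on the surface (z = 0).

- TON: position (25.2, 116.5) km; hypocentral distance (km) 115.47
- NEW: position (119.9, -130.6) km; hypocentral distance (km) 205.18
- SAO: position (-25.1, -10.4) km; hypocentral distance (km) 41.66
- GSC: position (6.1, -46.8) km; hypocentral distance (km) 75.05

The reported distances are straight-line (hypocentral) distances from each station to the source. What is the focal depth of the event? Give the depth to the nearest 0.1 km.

z ≈ 32.3 km

Each station gives a sphere (x−x_i)² + (y−y_i)² + z² = d_i² (stations at z=0).
Subtracting the TON sphere from NEW and SAO: z² cancels, leaving linear equations in x and y:
189.4 x − 494.2 y = -11540.43
-100.6 x − 253.8 y = -1871.35
Solving: x ≈ -20.495, y ≈ 15.497 km (keep extra digits for the depth step; rounded: -20.5, 15.5).
Then from the TON sphere: z² = 115.47² − (x − 25.2)² − (y − 116.5)² with x = -20.495, y = 15.497, so z ≈ 32.306 ≈ 32.3 km.
Check against GSC (with the unrounded solution): distance 75.05 ≈ 75.05 km. ✓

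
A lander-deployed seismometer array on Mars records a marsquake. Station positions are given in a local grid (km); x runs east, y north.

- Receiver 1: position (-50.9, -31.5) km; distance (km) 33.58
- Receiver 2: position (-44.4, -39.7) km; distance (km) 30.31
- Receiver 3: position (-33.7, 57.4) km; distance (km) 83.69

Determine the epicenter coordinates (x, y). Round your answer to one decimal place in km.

Circle about each station: (x + 50.9)² + (y + 31.5)² = 33.58²; (x + 44.4)² + (y + 39.7)² = 30.31²; (x + 33.7)² + (y − 57.4)² = 83.69².
Subtracting the Receiver 1 equation from the Receiver 2 and Receiver 3 equations removes the quadratic terms:
13.0 x − 16.4 y = 173.31
34.4 x + 177.8 y = -5029.01
Solving the 2×2 system: x ≈ -18.0, y ≈ -24.8 km.
Check against Receiver 1 (with the unrounded x, y): √((x + 50.9)²+(y + 31.5)²) = 33.61 ≈ 33.58 km. ✓

(-18.0, -24.8)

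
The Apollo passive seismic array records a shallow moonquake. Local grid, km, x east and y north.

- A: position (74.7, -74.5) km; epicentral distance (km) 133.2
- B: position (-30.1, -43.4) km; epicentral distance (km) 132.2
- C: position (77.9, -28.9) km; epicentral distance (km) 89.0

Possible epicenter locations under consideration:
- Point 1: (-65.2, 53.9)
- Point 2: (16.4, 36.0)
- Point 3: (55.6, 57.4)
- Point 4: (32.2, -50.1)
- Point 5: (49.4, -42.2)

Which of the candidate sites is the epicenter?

For each candidate, compare |candidate − station| to the reported distance:
Point 1: residuals A 56.7, B 28.8, C 76.3 → max 76.3 km
Point 2: residuals A 8.3, B 40.2, C 0.4 → max 40.2 km
Point 3: residuals A 0.1, B 0.1, C 0.1 → max 0.1 km
Point 4: residuals A 84.2, B 69.5, C 38.6 → max 84.2 km
Point 5: residuals A 92.2, B 52.7, C 57.5 → max 92.2 km
Only Point 3 has all residuals ≈ 0.

Point 3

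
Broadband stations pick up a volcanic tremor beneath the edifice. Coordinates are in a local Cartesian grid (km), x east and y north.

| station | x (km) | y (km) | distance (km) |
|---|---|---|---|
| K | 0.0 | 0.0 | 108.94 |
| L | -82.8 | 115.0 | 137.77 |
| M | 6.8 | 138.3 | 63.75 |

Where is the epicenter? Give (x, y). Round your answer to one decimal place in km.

Circle about each station: x² + y² = 108.94²; (x + 82.8)² + (y − 115.0)² = 137.77²; (x − 6.8)² + (y − 138.3)² = 63.75².
Subtracting the K equation from the L and M equations removes the quadratic terms:
-165.6 x + 230.0 y = 12968.19
13.6 x + 276.6 y = 26976.99
Solving the 2×2 system: x ≈ 53.5, y ≈ 94.9 km.

x ≈ 53.5 km, y ≈ 94.9 km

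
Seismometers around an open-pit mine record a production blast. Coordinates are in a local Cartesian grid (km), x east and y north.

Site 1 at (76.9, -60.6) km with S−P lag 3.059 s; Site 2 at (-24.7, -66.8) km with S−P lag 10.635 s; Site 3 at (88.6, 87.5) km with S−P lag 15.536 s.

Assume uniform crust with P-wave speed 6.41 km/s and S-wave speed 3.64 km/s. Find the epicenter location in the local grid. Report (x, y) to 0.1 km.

x ≈ 60.9 km, y ≈ -40.4 km

Distance from S−P lag: d = Δt · v_P v_S / (v_P − v_S) = Δt · (6.41·3.64)/(6.41−3.64) ≈ 8.4232·Δt.
So d_Site 1 = 25.77, d_Site 2 = 89.58, d_Site 3 = 130.86 km.
Circle about each station: (x − 76.9)² + (y + 60.6)² = 25.77²; (x + 24.7)² + (y + 66.8)² = 89.58²; (x − 88.6)² + (y − 87.5)² = 130.86².
Subtracting the Site 1 equation from the Site 2 and Site 3 equations removes the quadratic terms:
-203.2 x − 12.4 y = -11874.12
23.4 x + 296.2 y = -10540.01
Solving the 2×2 system: x ≈ 60.9, y ≈ -40.4 km.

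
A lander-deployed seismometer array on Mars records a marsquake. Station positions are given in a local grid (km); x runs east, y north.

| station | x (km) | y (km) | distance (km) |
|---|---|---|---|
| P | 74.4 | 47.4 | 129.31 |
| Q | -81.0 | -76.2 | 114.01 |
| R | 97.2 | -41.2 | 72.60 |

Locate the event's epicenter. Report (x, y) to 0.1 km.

x ≈ 33.0 km, y ≈ -75.1 km

Circle about each station: (x − 74.4)² + (y − 47.4)² = 129.31²; (x + 81.0)² + (y + 76.2)² = 114.01²; (x − 97.2)² + (y + 41.2)² = 72.60².
Subtracting the P equation from the Q and R equations removes the quadratic terms:
-310.8 x − 247.2 y = 8308.12
45.6 x − 177.2 y = 14813.48
Solving the 2×2 system: x ≈ 33.0, y ≈ -75.1 km.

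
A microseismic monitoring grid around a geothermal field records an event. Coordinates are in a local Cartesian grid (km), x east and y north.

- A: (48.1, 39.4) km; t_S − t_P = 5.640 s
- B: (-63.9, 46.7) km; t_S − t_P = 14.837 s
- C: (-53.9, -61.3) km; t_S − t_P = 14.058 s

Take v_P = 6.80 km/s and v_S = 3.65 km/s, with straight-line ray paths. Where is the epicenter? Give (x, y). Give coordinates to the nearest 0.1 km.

Distance from S−P lag: d = Δt · v_P v_S / (v_P − v_S) = Δt · (6.80·3.65)/(6.80−3.65) ≈ 7.8794·Δt.
So d_A = 44.44, d_B = 116.91, d_C = 110.77 km.
Circle about each station: (x − 48.1)² + (y − 39.4)² = 44.44²; (x + 63.9)² + (y − 46.7)² = 116.91²; (x + 53.9)² + (y + 61.3)² = 110.77².
Subtracting the A equation from the B and C equations removes the quadratic terms:
-224.0 x + 14.6 y = -9294.90
-204.0 x − 201.4 y = -7498.15
Solving the 2×2 system: x ≈ 41.2, y ≈ -4.5 km.

x ≈ 41.2 km, y ≈ -4.5 km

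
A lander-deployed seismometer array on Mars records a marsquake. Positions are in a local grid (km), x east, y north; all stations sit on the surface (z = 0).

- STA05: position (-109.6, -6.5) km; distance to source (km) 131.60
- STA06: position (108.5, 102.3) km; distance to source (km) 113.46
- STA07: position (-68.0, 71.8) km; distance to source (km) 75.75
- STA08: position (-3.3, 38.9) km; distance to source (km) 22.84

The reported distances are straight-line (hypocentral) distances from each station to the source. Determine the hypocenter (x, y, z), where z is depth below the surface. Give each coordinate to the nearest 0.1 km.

Each station gives a sphere (x−x_i)² + (y−y_i)² + z² = d_i² (stations at z=0).
Subtracting the STA05 sphere from STA06 and STA07: z² cancels, leaving linear equations in x and y:
436.2 x + 217.6 y = 14628.52
83.2 x + 156.6 y = 9305.33
Solving: x ≈ 5.298, y ≈ 56.606 km (keep extra digits for the depth step; rounded: 5.3, 56.6).
Then from the STA05 sphere: z² = 131.60² − (x + 109.6)² − (y + 6.5)² with x = 5.298, y = 56.606, so z ≈ 11.604 ≈ 11.6 km.

(5.3, 56.6, 11.6)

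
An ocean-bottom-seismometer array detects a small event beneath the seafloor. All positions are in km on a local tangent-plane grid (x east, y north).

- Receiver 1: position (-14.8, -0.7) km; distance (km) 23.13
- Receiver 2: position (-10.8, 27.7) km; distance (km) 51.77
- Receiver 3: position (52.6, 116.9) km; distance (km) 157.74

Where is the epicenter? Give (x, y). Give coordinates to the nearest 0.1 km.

(-19.7, -23.3)

Circle about each station: (x + 14.8)² + (y + 0.7)² = 23.13²; (x + 10.8)² + (y − 27.7)² = 51.77²; (x − 52.6)² + (y − 116.9)² = 157.74².
Subtracting the Receiver 1 equation from the Receiver 2 and Receiver 3 equations removes the quadratic terms:
8.0 x + 56.8 y = -1480.74
134.8 x + 235.2 y = -8134.07
Solving the 2×2 system: x ≈ -19.7, y ≈ -23.3 km.
Check against Receiver 1 (with the unrounded x, y): √((x + 14.8)²+(y + 0.7)²) = 23.12 ≈ 23.13 km. ✓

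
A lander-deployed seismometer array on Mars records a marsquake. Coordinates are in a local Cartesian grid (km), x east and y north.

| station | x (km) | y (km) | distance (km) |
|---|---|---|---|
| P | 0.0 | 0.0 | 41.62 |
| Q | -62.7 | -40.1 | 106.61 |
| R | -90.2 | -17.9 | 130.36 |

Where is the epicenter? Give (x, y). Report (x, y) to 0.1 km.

x ≈ 40.0 km, y ≈ -11.5 km

Circle about each station: x² + y² = 41.62²; (x + 62.7)² + (y + 40.1)² = 106.61²; (x + 90.2)² + (y + 17.9)² = 130.36².
Subtracting pairs of circle equations eliminates x²+y² and gives linear equations (the radical axes):
-125.4 x − 80.2 y = -4094.17
-180.4 x − 35.8 y = -6805.06
Solving the 2×2 system: x ≈ 40.0, y ≈ -11.5 km.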